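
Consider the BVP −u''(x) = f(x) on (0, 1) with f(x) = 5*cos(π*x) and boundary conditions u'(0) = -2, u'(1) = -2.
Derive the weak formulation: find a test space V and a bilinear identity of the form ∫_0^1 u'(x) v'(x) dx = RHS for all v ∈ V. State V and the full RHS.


V = H^1(0, 1) (v unrestricted at boundary; u is determined up to an additive constant); weak form: ∫_0^1 u'v' dx = ∫_0^1 (5*cos(π*x)) v dx − 2·v(1) + 2·v(0) for all v ∈ V.

Multiply both sides by a test function v and integrate from 0 to 1:
  ∫_0^1 −u''(x) v(x) dx = ∫_0^1 f(x) v(x) dx.
Integrate the LHS by parts once:
  ∫_0^1 −u'' v dx = −[u'(x) v(x)]_0^1 + ∫_0^1 u'(x) v'(x) dx.
Thus ∫_0^1 u'(x) v'(x) dx = ∫_0^1 f(x) v(x) dx + [u'(x) v(x)]_0^1.
Choose V so that boundary terms are either known or forced to vanish.
u has inhomogeneous Neumann u'(0) = -2, u'(1) = -2. [u' v]_0^1 = (-2)·v(1) − (-2)·v(0) = − 2·v(1) + 2·v(0). Take V = H^1(0, 1); boundary term becomes part of RHS.
Weak formulation: find u (satisfying any essential BC) such that ∫_0^1 u'(x) v'(x) dx = ∫_0^1 f v dx − 2·v(1) + 2·v(0) for all v ∈ V (Neumann data are natural BCs: they enter the RHS as boundary terms).
Substituting f(x) = 5*cos(π*x), the right-hand side is ∫_0^1 (5*cos(π*x)) v dx − 2·v(1) + 2·v(0).
Compatibility check (pure Neumann): taking v ≡ 1 ∈ V gives 0 = ∫_0^1 f dx + (-2) − (-2), i.e. ∫_0^1 f dx must equal u'(0) − u'(1) = 0. Indeed ∫_0^1 (5*cos(π*x)) dx = 0, so the data are compatible. The solution is then unique only up to an additive constant (fix it e.g. by requiring ∫_0^1 u dx = 0).


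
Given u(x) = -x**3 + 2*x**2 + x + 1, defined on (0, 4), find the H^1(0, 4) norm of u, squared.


||u||_{H^1}^2 = 90584/105

The H^1 norm (squared) on an interval (0, L) is
  ||u||_{H^1}^2 = ∫_0^L u(x)^2 dx + ∫_0^L u'(x)^2 dx.
Compute u'(x) = -3*x**2 + 4*x + 1.
Then u(x)^2 = x**6 - 4*x**5 + 2*x**4 + 2*x**3 + 5*x**2 + 2*x + 1 and u'(x)^2 = 9*x**4 - 24*x**3 + 10*x**2 + 8*x + 1.
Integrate each monomial from 0 to 4 using ∫_0^4 c·x^n dx = c·4^(n+1)/(n+1):
  ∫_0^4 u(x)^2 dx = ∫_0^4 (x^6 - 4*x^5 + 2*x^4 + 2*x^3 + 5*x^2 + 2*x + 1) dx. Term by term:
    ∫_0^4 x^6 dx = 16384/7;  ∫_0^4 -4*x^5 dx = -8192/3;  ∫_0^4 2*x^4 dx = 2048/5;
    ∫_0^4 2*x^3 dx = 128;  ∫_0^4 5*x^2 dx = 320/3;  ∫_0^4 2*x dx = 16;
    ∫_0^4 1 dx = 4.
  Sum: 16384/7 − 8192/3 + 2048/5 + 128 + 320/3 + 16 + 4 = 9596/35.
  ∫_0^4 u'(x)^2 dx = ∫_0^4 (9*x^4 - 24*x^3 + 10*x^2 + 8*x + 1) dx. Term by term:
    ∫_0^4 9*x^4 dx = 9216/5;  ∫_0^4 -24*x^3 dx = -1536;  ∫_0^4 10*x^2 dx = 640/3;
    ∫_0^4 8*x dx = 64;  ∫_0^4 1 dx = 4.
  Sum: 9216/5 − 1536 + 640/3 + 64 + 4 = 8828/15.
Adding: ||u||_{H^1}^2 = 9596/35 + 8828/15 = 90584/105.


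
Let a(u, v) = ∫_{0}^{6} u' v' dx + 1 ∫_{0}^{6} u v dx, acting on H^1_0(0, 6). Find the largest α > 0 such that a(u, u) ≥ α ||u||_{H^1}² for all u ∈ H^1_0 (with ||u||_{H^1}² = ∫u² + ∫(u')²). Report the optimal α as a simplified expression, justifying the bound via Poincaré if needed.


α = 1

Coercivity of a(·,·) on H^1_0(0, 6) means a(u, u) ≥ α ||u||_{H^1}² for every u ∈ H^1_0.
The interval has length L = 6, and Poincaré/coercivity depend only on L. Here a(u, u) = ∫(u')² + (1)·∫u².
Here c = 1 ≥ 1, so a(u,u) = ∫(u')² + c∫u² ≥ ∫(u')² + ∫u² = ||u||_{H^1}², i.e. α = 1 works. No larger α is possible: a(u,u) ≥ α||u||_{H^1}² means (1−α)∫(u')² ≥ (α−c)∫u², and for the modes u_n = sin(nπ(x−x₀)/L) (x₀ the left endpoint) one has ∫u_n²/∫(u_n')² = (L/(nπ))² → 0, so a(u_n,u_n)/||u_n||_{H^1}² → 1. Hence the optimal constant is α = 1.
Therefore α = 1.


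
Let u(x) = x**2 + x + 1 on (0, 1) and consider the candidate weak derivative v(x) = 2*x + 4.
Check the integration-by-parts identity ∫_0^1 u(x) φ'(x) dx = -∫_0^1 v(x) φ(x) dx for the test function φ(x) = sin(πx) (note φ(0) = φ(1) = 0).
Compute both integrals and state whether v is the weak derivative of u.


LHS = -4/π, RHS = -10/π. No, v is not the weak derivative of u.

u(x) = x**2 + x + 1, classical derivative u'(x) = 2*x + 1.
φ(x) = sin(πx), so φ'(x) = π*cos(π*x).
Note φ(0) = φ(1) = 0, so the boundary term u·φ vanishes.
LHS = ∫_0^1 u(x) φ'(x) dx = ∫_0^1 (π*x^2*cos(π*x) + π*x*cos(π*x) + π*cos(π*x)) dx. Term by term:
  ∫_0^1 π*cos(π*x) dx = 0;  ∫_0^1 π*x*cos(π*x) dx = -2/π;  ∫_0^1 π*x^2*cos(π*x) dx = -2/π.
Sum: 0 − 2/π − 2/π = -4/π.
So LHS = -4/π.
∫_0^1 v(x) φ(x) dx = ∫_0^1 (2*x*sin(π*x) + 4*sin(π*x)) dx. Term by term:
  ∫_0^1 4*sin(π*x) dx = 8/π;  ∫_0^1 2*x*sin(π*x) dx = 2/π.
Sum: 8/π + 2/π = 10/π.
So RHS = -∫_0^1 v(x) φ(x) dx = -10/π.
LHS − RHS = 6/π ≠ 0, so the identity fails.
(For a valid weak derivative the identity must hold for EVERY test function, in particular this one. The failure shows v is NOT the weak derivative of u.)
Correct weak derivative would be u'(x) = 2*x + 1.


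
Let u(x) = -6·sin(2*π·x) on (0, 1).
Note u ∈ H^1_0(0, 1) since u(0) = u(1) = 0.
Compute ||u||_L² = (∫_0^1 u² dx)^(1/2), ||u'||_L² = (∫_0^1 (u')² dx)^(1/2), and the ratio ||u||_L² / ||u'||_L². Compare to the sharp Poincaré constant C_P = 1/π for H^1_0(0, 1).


||u||_L² / ||u'||_L² = 1/(2*π) < C_P = 1/π.

u(x) = -6·sin(2*π·x), so u'(x) = -12*π*cos(2*π*x).
Writing u(x) = A·sin(kπx/L) with A = -6 and k = 2, use ∫_0^L sin²(kπx/L) dx = L/2 and ∫_0^L cos²(kπx/L) dx = L/2.
u² = 36·sin²(2*π·x) and (u')² = 144*π^2·cos²(2*π·x), and each of sin², cos² integrates to L/2 = 1/2 over (0, 1).
∫_0^1 u² dx = 18, so ||u||_L² = 3*sqrt(2).
∫_0^1 (u')² dx = 72*π^2, so ||u'||_L² = 6*sqrt(2)*π.
Ratio ||u||_L² / ||u'||_L² = 1/(2*π).
Sharp Poincaré constant on H^1_0(0, 1) is C_P = L/π = 1/π, achieved by sin(π·x).
This is the k = 2 harmonic; the ratio L/(kπ) is strictly less than C_P = L/π, consistent with the sharp inequality ||u||_L² ≤ C_P ||u'||_L².


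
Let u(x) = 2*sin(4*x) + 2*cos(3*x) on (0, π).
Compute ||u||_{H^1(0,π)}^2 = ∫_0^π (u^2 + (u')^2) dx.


||u||_{H^1(0,π)}^2 = 640/7 + 54*π

u'(x) = -6*sin(3*x) + 8*cos(4*x).
Expand u² and (u')² and integrate term by term on (0, π), using: for integers n ≥ 1, ∫_0^π sin²(nx) dx = ∫_0^π cos²(nx) dx = π/2; for n ≠ n', ∫_0^π sin(nx)sin(n'x) dx = ∫_0^π cos(nx)cos(n'x) dx = 0; and by product-to-sum, ∫_0^π sin(nx)cos(n'x) dx = ½∫_0^π [sin((n+n')x) + sin((n−n')x)] dx, which is 0 when n+n' is even and 2n/(n²−n'²) when n+n' is odd (it need not vanish on (0, π)).
  u² squared terms: (2)²·∫cos(3x)² dx = 4·π/2 = 2*π;  (2)²·∫sin(4x)² dx = 4·π/2 = 2*π.
  u² cross terms: 2·(2)·(2)·∫cos(3x)·sin(4x) dx = 8·(8/7) = 64/7.
  So ∫_0^π u² dx = 2*π + 2*π + 64/7 = 64/7 + 4*π.
  (u')² squared terms: (-6)²·∫sin(3x)² dx = 36·π/2 = 18*π;  (8)²·∫cos(4x)² dx = 64·π/2 = 32*π.
  (u')² cross terms: 2·(-6)·(8)·∫sin(3x)·cos(4x) dx = -96·(-6/7) = 576/7.
  So ∫_0^π (u')² dx = 18*π + 32*π + 576/7 = 576/7 + 50*π.
||u||_{H^1}^2 = (64/7 + 4*π) + (576/7 + 50*π) = 640/7 + 54*π.


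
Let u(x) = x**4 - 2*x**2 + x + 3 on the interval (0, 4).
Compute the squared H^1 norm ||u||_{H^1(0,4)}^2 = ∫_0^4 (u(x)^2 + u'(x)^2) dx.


||u||_{H^1}^2 = 17155016/315

The H^1 norm (squared) on an interval (0, L) is
  ||u||_{H^1}^2 = ∫_0^L u(x)^2 dx + ∫_0^L u'(x)^2 dx.
Compute u'(x) = 4*x**3 - 4*x + 1.
Then u(x)^2 = x**8 - 4*x**6 + 2*x**5 + 10*x**4 - 4*x**3 - 11*x**2 + 6*x + 9 and u'(x)^2 = 16*x**6 - 32*x**4 + 8*x**3 + 16*x**2 - 8*x + 1.
Integrate each monomial from 0 to 4 using ∫_0^4 c·x^n dx = c·4^(n+1)/(n+1):
  ∫_0^4 u(x)^2 dx = ∫_0^4 (x^8 - 4*x^6 + 2*x^5 + 10*x^4 - 4*x^3 - 11*x^2 + 6*x + 9) dx. Term by term:
    ∫_0^4 x^8 dx = 262144/9;  ∫_0^4 -4*x^6 dx = -65536/7;  ∫_0^4 2*x^5 dx = 4096/3;
    ∫_0^4 10*x^4 dx = 2048;  ∫_0^4 -4*x^3 dx = -256;  ∫_0^4 -11*x^2 dx = -704/3;
    ∫_0^4 6*x dx = 48;  ∫_0^4 9 dx = 36.
  Sum: 262144/9 − 65536/7 + 4096/3 + 2048 − 256 − 704/3 + 48 + 36 = 1434604/63.
  ∫_0^4 u'(x)^2 dx = ∫_0^4 (16*x^6 - 32*x^4 + 8*x^3 + 16*x^2 - 8*x + 1) dx. Term by term:
    ∫_0^4 16*x^6 dx = 262144/7;  ∫_0^4 -32*x^4 dx = -32768/5;  ∫_0^4 8*x^3 dx = 512;
    ∫_0^4 16*x^2 dx = 1024/3;  ∫_0^4 -8*x dx = -64;  ∫_0^4 1 dx = 4.
  Sum: 262144/7 − 32768/5 + 512 + 1024/3 − 64 + 4 = 3327332/105.
Adding: ||u||_{H^1}^2 = 1434604/63 + 3327332/105 = 17155016/315.


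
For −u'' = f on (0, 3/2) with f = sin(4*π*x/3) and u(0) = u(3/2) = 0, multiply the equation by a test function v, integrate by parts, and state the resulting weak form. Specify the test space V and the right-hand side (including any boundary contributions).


V = H^1_0(0, 3/2) (so v(0) = v(3/2) = 0); weak form: ∫_0^3/2 u'v' dx = ∫_0^3/2 (sin(4*π*x/3)) v dx for all v ∈ V.

Multiply both sides by a test function v and integrate from 0 to 3/2:
  ∫_0^3/2 −u''(x) v(x) dx = ∫_0^3/2 f(x) v(x) dx.
Integrate the LHS by parts once:
  ∫_0^3/2 −u'' v dx = −[u'(x) v(x)]_0^3/2 + ∫_0^3/2 u'(x) v'(x) dx.
Thus ∫_0^3/2 u'(x) v'(x) dx = ∫_0^3/2 f(x) v(x) dx + [u'(x) v(x)]_0^3/2.
Choose V so that boundary terms are either known or forced to vanish.
u is Dirichlet: u(0) = u(3/2) = 0. Let V = H^1_0(0, 3/2); then v(0) = v(3/2) = 0, and [u' v]_0^3/2 = 0.
Weak formulation: find u (satisfying any essential BC) such that ∫_0^3/2 u'(x) v'(x) dx = ∫_0^3/2 f v dx for all v ∈ V.
Substituting f(x) = sin(4*π*x/3), the right-hand side is ∫_0^3/2 (sin(4*π*x/3)) v dx.


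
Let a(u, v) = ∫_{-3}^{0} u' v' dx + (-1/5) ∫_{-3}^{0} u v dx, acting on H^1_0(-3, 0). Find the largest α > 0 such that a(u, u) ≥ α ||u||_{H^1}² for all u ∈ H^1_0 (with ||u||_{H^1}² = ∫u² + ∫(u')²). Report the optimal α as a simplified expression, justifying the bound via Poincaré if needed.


α = (-9/5 + π^2)/(9 + π^2)

Coercivity of a(·,·) on H^1_0(-3, 0) means a(u, u) ≥ α ||u||_{H^1}² for every u ∈ H^1_0.
The interval has length L = 3, and Poincaré/coercivity depend only on L. Here a(u, u) = ∫(u')² + (-1/5)·∫u².
Here c = -1/5 < 0 with |c| < (π/L)² = π^2/9, so coercivity still holds. The condition a(u,u) ≥ α||u||_{H^1}² reads (1−α)∫(u')² ≥ (α−c)∫u². Any admissible α is ≤ 1 (rapidly oscillating u have ∫u²/∫(u')² → 0), and α = 1 would force 0 ≥ (1−c)∫u², impossible since c < 1; so 1−α > 0. By the sharp Poincaré inequality on H^1_0 of an interval of length L, ∫(u')² ≥ (π/L)²∫u² with equality for the first sine mode sin(π(x−x₀)/L) (x₀ the left endpoint), so the inequality holds for all u iff (1−α)(π/L)² ≥ α − c, i.e. α ≤ ((π/L)² + c)/((π/L)² + 1) = (1 + c(L/π)²)/(1 + (L/π)²). (Direct route, valid since c ≤ 0: Poincaré gives c∫u² ≥ c(L/π)²∫(u')², so a(u,u) ≥ (1 + c(L/π)²)∫(u')², while ||u||_{H^1}² ≤ (1 + (L/π)²)∫(u')²; dividing yields the same α.) With (π/L)² = π^2/9 and c = -1/5, the largest admissible constant is α = ((π/L)² + c)/((π/L)² + 1).
Simplifying, α = (-9/5 + π^2)/(9 + π^2).


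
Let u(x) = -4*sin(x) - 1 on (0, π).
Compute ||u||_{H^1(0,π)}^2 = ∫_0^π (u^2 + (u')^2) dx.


||u||_{H^1(0,π)}^2 = 16 + 17*π

u'(x) = -4*cos(x).
Expand u² and (u')² and integrate term by term on (0, π), using: for integers n ≥ 1, ∫_0^π sin²(nx) dx = ∫_0^π cos²(nx) dx = π/2; for n ≠ n', ∫_0^π sin(nx)sin(n'x) dx = ∫_0^π cos(nx)cos(n'x) dx = 0; and by product-to-sum, ∫_0^π sin(nx)cos(n'x) dx = ½∫_0^π [sin((n+n')x) + sin((n−n')x)] dx, which is 0 when n+n' is even and 2n/(n²−n'²) when n+n' is odd (it need not vanish on (0, π)). For the constant mode: ∫_0^π 1 dx = π, ∫_0^π cos(nx) dx = 0, ∫_0^π sin(nx) dx = (1−(−1)^n)/n.
  u² squared terms: (-1)²·∫1 dx = 1·π = π;  (-4)²·∫sin(x)² dx = 16·π/2 = 8*π.
  u² cross terms: 2·(-1)·(-4)·∫1·sin(x) dx = 8·(2) = 16.
  So ∫_0^π u² dx = π + 8*π + 16 = 16 + 9*π.
  (u')² squared terms: (-4)²·∫cos(x)² dx = 16·π/2 = 8*π.
  So ∫_0^π (u')² dx = 8*π.
||u||_{H^1}^2 = (16 + 9*π) + (8*π) = 16 + 17*π.


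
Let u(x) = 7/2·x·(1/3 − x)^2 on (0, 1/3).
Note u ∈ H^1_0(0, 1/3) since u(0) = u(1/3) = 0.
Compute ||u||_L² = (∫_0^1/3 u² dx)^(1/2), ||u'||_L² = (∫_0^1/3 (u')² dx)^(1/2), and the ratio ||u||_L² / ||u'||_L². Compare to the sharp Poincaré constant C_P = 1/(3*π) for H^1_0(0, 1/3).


||u||_L² / ||u'||_L² = sqrt(14)/42 < C_P = 1/(3*π).

u(x) = 7/2·x·(1/3 − x)^2, so u'(x) = 21*x^2/2 - 14*x/3 + 7/18.
u(x) = 7/2·x·(1/3 − x)^2 vanishes at x = 0 and x = 1/3, so u ∈ H^1_0(0, 1/3). Differentiate via the product rule and integrate the resulting polynomials term by term.
  ∫_0^1/3 u² dx = ∫_0^1/3 (49*x^6/4 - 49*x^5/3 + 49*x^4/6 - 49*x^3/27 + 49*x^2/324) dx. Term by term:
    ∫_0^1/3 49*x^6/4 dx = 7/8748;  ∫_0^1/3 -49*x^5/3 dx = -49/13122;  ∫_0^1/3 49*x^4/6 dx = 49/7290;
    ∫_0^1/3 -49*x^3/27 dx = -49/8748;  ∫_0^1/3 49*x^2/324 dx = 49/26244.
  Sum: 7/8748 − 49/13122 + 49/7290 − 49/8748 + 49/26244 = 7/131220.
  ∫_0^1/3 (u')² dx = ∫_0^1/3 (441*x^4/4 - 98*x^3 + 539*x^2/18 - 98*x/27 + 49/324) dx. Term by term:
    ∫_0^1/3 441*x^4/4 dx = 49/540;  ∫_0^1/3 -98*x^3 dx = -49/162;  ∫_0^1/3 539*x^2/18 dx = 539/1458;
    ∫_0^1/3 -98*x/27 dx = -49/243;  ∫_0^1/3 49/324 dx = 49/972.
  Sum: 49/540 − 49/162 + 539/1458 − 49/243 + 49/972 = 49/7290.
∫_0^1/3 u² dx = 7/131220, so ||u||_L² = sqrt(35)/810.
∫_0^1/3 (u')² dx = 49/7290, so ||u'||_L² = 7*sqrt(10)/270.
Ratio ||u||_L² / ||u'||_L² = sqrt(14)/42.
Sharp Poincaré constant on H^1_0(0, 1/3) is C_P = L/π = 1/(3*π), achieved by sin(3*π·x).
A polynomial bump cannot attain the sharp Poincaré constant (only the first sine eigenfunction does), so the ratio is strictly less than C_P, consistent with ||u||_L² ≤ C_P ||u'||_L².


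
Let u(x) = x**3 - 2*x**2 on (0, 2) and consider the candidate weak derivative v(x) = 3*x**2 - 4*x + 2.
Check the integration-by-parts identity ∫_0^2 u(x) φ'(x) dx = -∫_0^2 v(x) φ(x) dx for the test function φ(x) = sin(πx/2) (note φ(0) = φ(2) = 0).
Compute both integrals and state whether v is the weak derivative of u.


LHS = -8/π + 96/π^3, RHS = -16/π + 96/π^3. No, v is not the weak derivative of u.

u(x) = x**3 - 2*x**2, classical derivative u'(x) = 3*x**2 - 4*x.
φ(x) = sin(πx/2), so φ'(x) = π*cos(π*x/2)/2.
Note φ(0) = φ(2) = 0, so the boundary term u·φ vanishes.
LHS = ∫_0^2 u(x) φ'(x) dx = ∫_0^2 (π*x^3*cos(π*x/2)/2 - π*x^2*cos(π*x/2)) dx. Term by term:
  ∫_0^2 π*x^3*cos(π*x/2)/2 dx = -24/π + 96/π^3;  ∫_0^2 -π*x^2*cos(π*x/2) dx = 16/π.
Sum: -24/π + 96/π^3 + 16/π = -8/π + 96/π^3.
So LHS = -8/π + 96/π^3.
∫_0^2 v(x) φ(x) dx = ∫_0^2 (3*x^2*sin(π*x/2) - 4*x*sin(π*x/2) + 2*sin(π*x/2)) dx. Term by term:
  ∫_0^2 2*sin(π*x/2) dx = 8/π;  ∫_0^2 -4*x*sin(π*x/2) dx = -16/π;  ∫_0^2 3*x^2*sin(π*x/2) dx = -96/π^3 + 24/π.
Sum: 8/π − 16/π + -96/π^3 + 24/π = -96/π^3 + 16/π.
So RHS = -∫_0^2 v(x) φ(x) dx = -16/π + 96/π^3.
LHS − RHS = 8/π ≠ 0, so the identity fails.
(For a valid weak derivative the identity must hold for EVERY test function, in particular this one. The failure shows v is NOT the weak derivative of u.)
Correct weak derivative would be u'(x) = 3*x**2 - 4*x.


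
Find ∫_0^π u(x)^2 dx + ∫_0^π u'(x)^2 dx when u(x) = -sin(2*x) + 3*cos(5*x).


||u||_{H^1(0,π)}^2 = 208/7 + 239*π/2

u'(x) = -15*sin(5*x) - 2*cos(2*x).
Expand u² and (u')² and integrate term by term on (0, π), using: for integers n ≥ 1, ∫_0^π sin²(nx) dx = ∫_0^π cos²(nx) dx = π/2; for n ≠ n', ∫_0^π sin(nx)sin(n'x) dx = ∫_0^π cos(nx)cos(n'x) dx = 0; and by product-to-sum, ∫_0^π sin(nx)cos(n'x) dx = ½∫_0^π [sin((n+n')x) + sin((n−n')x)] dx, which is 0 when n+n' is even and 2n/(n²−n'²) when n+n' is odd (it need not vanish on (0, π)).
  u² squared terms: (-1)²·∫sin(2x)² dx = 1·π/2 = π/2;  (3)²·∫cos(5x)² dx = 9·π/2 = 9*π/2.
  u² cross terms: 2·(-1)·(3)·∫sin(2x)·cos(5x) dx = -6·(-4/21) = 8/7.
  So ∫_0^π u² dx = π/2 + 9*π/2 + 8/7 = 8/7 + 5*π.
  (u')² squared terms: (-15)²·∫sin(5x)² dx = 225·π/2 = 225*π/2;  (-2)²·∫cos(2x)² dx = 4·π/2 = 2*π.
  (u')² cross terms: 2·(-15)·(-2)·∫sin(5x)·cos(2x) dx = 60·(10/21) = 200/7.
  So ∫_0^π (u')² dx = 225*π/2 + 2*π + 200/7 = 200/7 + 229*π/2.
||u||_{H^1}^2 = (8/7 + 5*π) + (200/7 + 229*π/2) = 208/7 + 239*π/2.


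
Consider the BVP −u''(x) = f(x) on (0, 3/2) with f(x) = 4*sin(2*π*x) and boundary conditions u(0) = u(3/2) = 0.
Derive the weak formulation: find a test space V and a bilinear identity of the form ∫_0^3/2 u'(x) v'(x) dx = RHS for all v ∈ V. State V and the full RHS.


V = H^1_0(0, 3/2) (so v(0) = v(3/2) = 0); weak form: ∫_0^3/2 u'v' dx = ∫_0^3/2 (4*sin(2*π*x)) v dx for all v ∈ V.

Multiply both sides by a test function v and integrate from 0 to 3/2:
  ∫_0^3/2 −u''(x) v(x) dx = ∫_0^3/2 f(x) v(x) dx.
Integrate the LHS by parts once:
  ∫_0^3/2 −u'' v dx = −[u'(x) v(x)]_0^3/2 + ∫_0^3/2 u'(x) v'(x) dx.
Thus ∫_0^3/2 u'(x) v'(x) dx = ∫_0^3/2 f(x) v(x) dx + [u'(x) v(x)]_0^3/2.
Choose V so that boundary terms are either known or forced to vanish.
u is Dirichlet: u(0) = u(3/2) = 0. Let V = H^1_0(0, 3/2); then v(0) = v(3/2) = 0, and [u' v]_0^3/2 = 0.
Weak formulation: find u (satisfying any essential BC) such that ∫_0^3/2 u'(x) v'(x) dx = ∫_0^3/2 f v dx for all v ∈ V.
Substituting f(x) = 4*sin(2*π*x), the right-hand side is ∫_0^3/2 (4*sin(2*π*x)) v dx.


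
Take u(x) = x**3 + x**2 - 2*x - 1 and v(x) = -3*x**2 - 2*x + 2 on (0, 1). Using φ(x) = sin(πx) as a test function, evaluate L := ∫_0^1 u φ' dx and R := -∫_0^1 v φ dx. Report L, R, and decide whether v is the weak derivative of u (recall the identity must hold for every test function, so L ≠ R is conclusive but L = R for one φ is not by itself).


LHS = (12 - π^2)/π^3, RHS = (-12 + π^2)/π^3. No, v is not the weak derivative of u.

u(x) = x**3 + x**2 - 2*x - 1, classical derivative u'(x) = 3*x**2 + 2*x - 2.
φ(x) = sin(πx), so φ'(x) = π*cos(π*x).
Note φ(0) = φ(1) = 0, so the boundary term u·φ vanishes.
LHS = ∫_0^1 u(x) φ'(x) dx = ∫_0^1 (π*x^3*cos(π*x) + π*x^2*cos(π*x) - 2*π*x*cos(π*x) - π*cos(π*x)) dx. Term by term:
  ∫_0^1 -π*cos(π*x) dx = 0;  ∫_0^1 π*x^2*cos(π*x) dx = -2/π;  ∫_0^1 π*x^3*cos(π*x) dx = -3/π + 12/π^3;
  ∫_0^1 -2*π*x*cos(π*x) dx = 4/π.
Sum: 0 − 2/π + -3/π + 12/π^3 + 4/π = (12 - π^2)/π^3.
So LHS = (12 - π^2)/π^3.
∫_0^1 v(x) φ(x) dx = ∫_0^1 (-3*x^2*sin(π*x) - 2*x*sin(π*x) + 2*sin(π*x)) dx. Term by term:
  ∫_0^1 2*sin(π*x) dx = 4/π;  ∫_0^1 -3*x^2*sin(π*x) dx = -3/π + 12/π^3;  ∫_0^1 -2*x*sin(π*x) dx = -2/π.
Sum: 4/π + -3/π + 12/π^3 − 2/π = (12 - π^2)/π^3.
So RHS = -∫_0^1 v(x) φ(x) dx = (-12 + π^2)/π^3.
LHS − RHS = -2/π + 24/π^3 ≠ 0, so the identity fails.
(For a valid weak derivative the identity must hold for EVERY test function, in particular this one. The failure shows v is NOT the weak derivative of u.)
Correct weak derivative would be u'(x) = 3*x**2 + 2*x - 2.


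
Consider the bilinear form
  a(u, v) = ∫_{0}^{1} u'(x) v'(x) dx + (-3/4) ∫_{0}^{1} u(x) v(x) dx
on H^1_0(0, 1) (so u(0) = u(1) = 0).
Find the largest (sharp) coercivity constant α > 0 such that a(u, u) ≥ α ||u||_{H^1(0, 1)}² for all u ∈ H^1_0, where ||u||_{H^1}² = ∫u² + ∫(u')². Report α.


α = (-3/4 + π^2)/(1 + π^2)

Coercivity of a(·,·) on H^1_0(0, 1) means a(u, u) ≥ α ||u||_{H^1}² for every u ∈ H^1_0.
The interval has length L = 1, and Poincaré/coercivity depend only on L. Here a(u, u) = ∫(u')² + (-3/4)·∫u².
Here c = -3/4 < 0 with |c| < (π/L)² = π^2, so coercivity still holds. The condition a(u,u) ≥ α||u||_{H^1}² reads (1−α)∫(u')² ≥ (α−c)∫u². Any admissible α is ≤ 1 (rapidly oscillating u have ∫u²/∫(u')² → 0), and α = 1 would force 0 ≥ (1−c)∫u², impossible since c < 1; so 1−α > 0. By the sharp Poincaré inequality on H^1_0 of an interval of length L, ∫(u')² ≥ (π/L)²∫u² with equality for the first sine mode sin(π(x−x₀)/L) (x₀ the left endpoint), so the inequality holds for all u iff (1−α)(π/L)² ≥ α − c, i.e. α ≤ ((π/L)² + c)/((π/L)² + 1) = (1 + c(L/π)²)/(1 + (L/π)²). (Direct route, valid since c ≤ 0: Poincaré gives c∫u² ≥ c(L/π)²∫(u')², so a(u,u) ≥ (1 + c(L/π)²)∫(u')², while ||u||_{H^1}² ≤ (1 + (L/π)²)∫(u')²; dividing yields the same α.) With (π/L)² = π^2 and c = -3/4, the largest admissible constant is α = ((π/L)² + c)/((π/L)² + 1).
Simplifying, α = (-3/4 + π^2)/(1 + π^2).


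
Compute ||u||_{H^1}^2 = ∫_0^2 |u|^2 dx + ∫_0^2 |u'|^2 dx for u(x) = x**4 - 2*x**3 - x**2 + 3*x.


||u||_{H^1}^2 = 3454/315

The H^1 norm (squared) on an interval (0, L) is
  ||u||_{H^1}^2 = ∫_0^L u(x)^2 dx + ∫_0^L u'(x)^2 dx.
Compute u'(x) = 4*x**3 - 6*x**2 - 2*x + 3.
Then u(x)^2 = x**8 - 4*x**7 + 2*x**6 + 10*x**5 - 11*x**4 - 6*x**3 + 9*x**2 and u'(x)^2 = 16*x**6 - 48*x**5 + 20*x**4 + 48*x**3 - 32*x**2 - 12*x + 9.
Integrate each monomial from 0 to 2 using ∫_0^2 c·x^n dx = c·2^(n+1)/(n+1):
  ∫_0^2 u(x)^2 dx = ∫_0^2 (x^8 - 4*x^7 + 2*x^6 + 10*x^5 - 11*x^4 - 6*x^3 + 9*x^2) dx. Term by term:
    ∫_0^2 x^8 dx = 512/9;  ∫_0^2 -4*x^7 dx = -128;  ∫_0^2 2*x^6 dx = 256/7;
    ∫_0^2 10*x^5 dx = 320/3;  ∫_0^2 -11*x^4 dx = -352/5;  ∫_0^2 -6*x^3 dx = -24;
    ∫_0^2 9*x^2 dx = 24.
  Sum: 512/9 − 128 + 256/7 + 320/3 − 352/5 − 24 + 24 = 544/315.
  ∫_0^2 u'(x)^2 dx = ∫_0^2 (16*x^6 - 48*x^5 + 20*x^4 + 48*x^3 - 32*x^2 - 12*x + 9) dx. Term by term:
    ∫_0^2 16*x^6 dx = 2048/7;  ∫_0^2 -48*x^5 dx = -512;  ∫_0^2 20*x^4 dx = 128;
    ∫_0^2 48*x^3 dx = 192;  ∫_0^2 -32*x^2 dx = -256/3;  ∫_0^2 -12*x dx = -24;
    ∫_0^2 9 dx = 18.
  Sum: 2048/7 − 512 + 128 + 192 − 256/3 − 24 + 18 = 194/21.
Adding: ||u||_{H^1}^2 = 544/315 + 194/21 = 3454/315.


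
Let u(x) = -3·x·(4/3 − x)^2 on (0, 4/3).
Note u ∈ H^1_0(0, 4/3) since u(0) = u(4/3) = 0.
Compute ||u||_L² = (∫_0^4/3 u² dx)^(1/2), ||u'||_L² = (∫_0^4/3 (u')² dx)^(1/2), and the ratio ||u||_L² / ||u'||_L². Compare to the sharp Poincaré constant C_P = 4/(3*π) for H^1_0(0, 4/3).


||u||_L² / ||u'||_L² = 2*sqrt(14)/21 < C_P = 4/(3*π).

u(x) = -3·x·(4/3 − x)^2, so u'(x) = (4 - 9*x)*(x - 4/3).
u(x) = -3·x·(4/3 − x)^2 vanishes at x = 0 and x = 4/3, so u ∈ H^1_0(0, 4/3). Differentiate via the product rule and integrate the resulting polynomials term by term.
  ∫_0^4/3 u² dx = ∫_0^4/3 (9*x^6 - 48*x^5 + 96*x^4 - 256*x^3/3 + 256*x^2/9) dx. Term by term:
    ∫_0^4/3 9*x^6 dx = 16384/1701;  ∫_0^4/3 -48*x^5 dx = -32768/729;  ∫_0^4/3 96*x^4 dx = 32768/405;
    ∫_0^4/3 -256*x^3/3 dx = -16384/243;  ∫_0^4/3 256*x^2/9 dx = 16384/729.
  Sum: 16384/1701 − 32768/729 + 32768/405 − 16384/243 + 16384/729 = 16384/25515.
  ∫_0^4/3 (u')² dx = ∫_0^4/3 (81*x^4 - 288*x^3 + 352*x^2 - 512*x/3 + 256/9) dx. Term by term:
    ∫_0^4/3 81*x^4 dx = 1024/15;  ∫_0^4/3 -288*x^3 dx = -2048/9;  ∫_0^4/3 352*x^2 dx = 22528/81;
    ∫_0^4/3 -512*x/3 dx = -4096/27;  ∫_0^4/3 256/9 dx = 1024/27.
  Sum: 1024/15 − 2048/9 + 22528/81 − 4096/27 + 1024/27 = 2048/405.
∫_0^4/3 u² dx = 16384/25515, so ||u||_L² = 128*sqrt(35)/945.
∫_0^4/3 (u')² dx = 2048/405, so ||u'||_L² = 32*sqrt(10)/45.
Ratio ||u||_L² / ||u'||_L² = 2*sqrt(14)/21.
Sharp Poincaré constant on H^1_0(0, 4/3) is C_P = L/π = 4/(3*π), achieved by sin(3*π/4·x).
A polynomial bump cannot attain the sharp Poincaré constant (only the first sine eigenfunction does), so the ratio is strictly less than C_P, consistent with ||u||_L² ≤ C_P ||u'||_L².


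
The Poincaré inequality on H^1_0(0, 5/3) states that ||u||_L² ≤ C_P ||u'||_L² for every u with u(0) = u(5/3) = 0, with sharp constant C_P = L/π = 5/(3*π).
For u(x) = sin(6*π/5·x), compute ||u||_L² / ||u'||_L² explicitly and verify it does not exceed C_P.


||u||_L² / ||u'||_L² = 5/(6*π) < C_P = 5/(3*π).

u(x) = sin(6*π/5·x), so u'(x) = 6*π*cos(6*π*x/5)/5.
Writing u(x) = A·sin(kπx/L) with A = 1 and k = 2, use ∫_0^L sin²(kπx/L) dx = L/2 and ∫_0^L cos²(kπx/L) dx = L/2.
u² = 1·sin²(6*π/5·x) and (u')² = 36*π^2/25·cos²(6*π/5·x), and each of sin², cos² integrates to L/2 = 5/6 over (0, 5/3).
∫_0^5/3 u² dx = 5/6, so ||u||_L² = sqrt(30)/6.
∫_0^5/3 (u')² dx = 6*π^2/5, so ||u'||_L² = sqrt(30)*π/5.
Ratio ||u||_L² / ||u'||_L² = 5/(6*π).
Sharp Poincaré constant on H^1_0(0, 5/3) is C_P = L/π = 5/(3*π), achieved by sin(3*π/5·x).
This is the k = 2 harmonic; the ratio L/(kπ) is strictly less than C_P = L/π, consistent with the sharp inequality ||u||_L² ≤ C_P ||u'||_L².


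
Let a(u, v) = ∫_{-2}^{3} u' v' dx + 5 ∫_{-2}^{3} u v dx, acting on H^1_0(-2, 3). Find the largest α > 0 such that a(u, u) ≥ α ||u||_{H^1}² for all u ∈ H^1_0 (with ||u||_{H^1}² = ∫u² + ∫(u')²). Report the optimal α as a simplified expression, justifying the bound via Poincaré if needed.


α = 1

Coercivity of a(·,·) on H^1_0(-2, 3) means a(u, u) ≥ α ||u||_{H^1}² for every u ∈ H^1_0.
The interval has length L = 5, and Poincaré/coercivity depend only on L. Here a(u, u) = ∫(u')² + (5)·∫u².
Here c = 5 ≥ 1, so a(u,u) = ∫(u')² + c∫u² ≥ ∫(u')² + ∫u² = ||u||_{H^1}², i.e. α = 1 works. No larger α is possible: a(u,u) ≥ α||u||_{H^1}² means (1−α)∫(u')² ≥ (α−c)∫u², and for the modes u_n = sin(nπ(x−x₀)/L) (x₀ the left endpoint) one has ∫u_n²/∫(u_n')² = (L/(nπ))² → 0, so a(u_n,u_n)/||u_n||_{H^1}² → 1. Hence the optimal constant is α = 1.
Therefore α = 1.


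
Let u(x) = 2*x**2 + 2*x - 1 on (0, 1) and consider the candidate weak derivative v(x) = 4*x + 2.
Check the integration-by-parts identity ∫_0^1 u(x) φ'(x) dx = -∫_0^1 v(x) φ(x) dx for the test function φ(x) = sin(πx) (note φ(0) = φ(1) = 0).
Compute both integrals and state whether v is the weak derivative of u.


LHS = -8/π, RHS = -8/π. Yes, v = u' weakly.

u(x) = 2*x**2 + 2*x - 1, classical derivative u'(x) = 4*x + 2.
φ(x) = sin(πx), so φ'(x) = π*cos(π*x).
Note φ(0) = φ(1) = 0, so the boundary term u·φ vanishes.
LHS = ∫_0^1 u(x) φ'(x) dx = ∫_0^1 (2*π*x^2*cos(π*x) + 2*π*x*cos(π*x) - π*cos(π*x)) dx. Term by term:
  ∫_0^1 -π*cos(π*x) dx = 0;  ∫_0^1 2*π*x*cos(π*x) dx = -4/π;  ∫_0^1 2*π*x^2*cos(π*x) dx = -4/π.
Sum: 0 − 4/π − 4/π = -8/π.
So LHS = -8/π.
∫_0^1 v(x) φ(x) dx = ∫_0^1 (4*x*sin(π*x) + 2*sin(π*x)) dx. Term by term:
  ∫_0^1 2*sin(π*x) dx = 4/π;  ∫_0^1 4*x*sin(π*x) dx = 4/π.
Sum: 4/π + 4/π = 8/π.
So RHS = -∫_0^1 v(x) φ(x) dx = -8/π.
LHS = RHS, so the identity holds for this test φ.
Moreover u is smooth here and v(x) = u'(x) = 4*x + 2 pointwise, so the identity holds for every test function. Hence v is the weak derivative of u.


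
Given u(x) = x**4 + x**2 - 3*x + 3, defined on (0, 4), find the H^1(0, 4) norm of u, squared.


||u||_{H^1}^2 = 22109576/315

The H^1 norm (squared) on an interval (0, L) is
  ||u||_{H^1}^2 = ∫_0^L u(x)^2 dx + ∫_0^L u'(x)^2 dx.
Compute u'(x) = 4*x**3 + 2*x - 3.
Then u(x)^2 = x**8 + 2*x**6 - 6*x**5 + 7*x**4 - 6*x**3 + 15*x**2 - 18*x + 9 and u'(x)^2 = 16*x**6 + 16*x**4 - 24*x**3 + 4*x**2 - 12*x + 9.
Integrate each monomial from 0 to 4 using ∫_0^4 c·x^n dx = c·4^(n+1)/(n+1):
  ∫_0^4 u(x)^2 dx = ∫_0^4 (x^8 + 2*x^6 - 6*x^5 + 7*x^4 - 6*x^3 + 15*x^2 - 18*x + 9) dx. Term by term:
    ∫_0^4 x^8 dx = 262144/9;  ∫_0^4 2*x^6 dx = 32768/7;  ∫_0^4 -6*x^5 dx = -4096;
    ∫_0^4 7*x^4 dx = 7168/5;  ∫_0^4 -6*x^3 dx = -384;  ∫_0^4 15*x^2 dx = 320;
    ∫_0^4 -18*x dx = -144;  ∫_0^4 9 dx = 36.
  Sum: 262144/9 + 32768/7 − 4096 + 7168/5 − 384 + 320 − 144 + 36 = 9756764/315.
  ∫_0^4 u'(x)^2 dx = ∫_0^4 (16*x^6 + 16*x^4 - 24*x^3 + 4*x^2 - 12*x + 9) dx. Term by term:
    ∫_0^4 16*x^6 dx = 262144/7;  ∫_0^4 16*x^4 dx = 16384/5;  ∫_0^4 -24*x^3 dx = -1536;
    ∫_0^4 4*x^2 dx = 256/3;  ∫_0^4 -12*x dx = -96;  ∫_0^4 9 dx = 36.
  Sum: 262144/7 + 16384/5 − 1536 + 256/3 − 96 + 36 = 4117604/105.
Adding: ||u||_{H^1}^2 = 9756764/315 + 4117604/105 = 22109576/315.


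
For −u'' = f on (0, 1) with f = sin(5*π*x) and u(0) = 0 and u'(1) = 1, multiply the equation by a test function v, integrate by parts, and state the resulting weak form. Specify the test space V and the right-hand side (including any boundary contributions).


V = {v ∈ H^1(0, 1) : v(0) = 0} (test functions vanish at x = 0 where u is specified); weak form: ∫_0^1 u'v' dx = ∫_0^1 (sin(5*π*x)) v dx + v(1) for all v ∈ V.

Multiply both sides by a test function v and integrate from 0 to 1:
  ∫_0^1 −u''(x) v(x) dx = ∫_0^1 f(x) v(x) dx.
Integrate the LHS by parts once:
  ∫_0^1 −u'' v dx = −[u'(x) v(x)]_0^1 + ∫_0^1 u'(x) v'(x) dx.
Thus ∫_0^1 u'(x) v'(x) dx = ∫_0^1 f(x) v(x) dx + [u'(x) v(x)]_0^1.
Choose V so that boundary terms are either known or forced to vanish.
Mixed BC: u(0) = 0 (Dirichlet) and u'(1) = 1 (Neumann). Define V = {v ∈ H^1(0, 1) : v(0) = 0}. Then [u' v]_0^1 = u'(1)·v(1) − u'(0)·0 = v(1).
Weak formulation: find u (satisfying any essential BC) such that ∫_0^1 u'(x) v'(x) dx = ∫_0^1 f v dx + v(1) for all v ∈ V (Dirichlet at 0 absorbed into V; Neumann datum at x = 1 contributes the boundary term).
Substituting f(x) = sin(5*π*x), the right-hand side is ∫_0^1 (sin(5*π*x)) v dx + v(1).


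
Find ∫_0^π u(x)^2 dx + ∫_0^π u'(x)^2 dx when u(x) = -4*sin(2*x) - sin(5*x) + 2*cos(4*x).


||u||_{H^1(0,π)}^2 = -680/9 + 87*π

u'(x) = -8*sin(4*x) - 8*cos(2*x) - 5*cos(5*x).
Expand u² and (u')² and integrate term by term on (0, π), using: for integers n ≥ 1, ∫_0^π sin²(nx) dx = ∫_0^π cos²(nx) dx = π/2; for n ≠ n', ∫_0^π sin(nx)sin(n'x) dx = ∫_0^π cos(nx)cos(n'x) dx = 0; and by product-to-sum, ∫_0^π sin(nx)cos(n'x) dx = ½∫_0^π [sin((n+n')x) + sin((n−n')x)] dx, which is 0 when n+n' is even and 2n/(n²−n'²) when n+n' is odd (it need not vanish on (0, π)).
  u² squared terms: (-1)²·∫sin(5x)² dx = 1·π/2 = π/2;  (-4)²·∫sin(2x)² dx = 16·π/2 = 8*π;  (2)²·∫cos(4x)² dx = 4·π/2 = 2*π.
  u² cross terms: 2·(-1)·(-4)·∫sin(5x)·sin(2x) dx = 8·(0) = 0;  2·(-1)·(2)·∫sin(5x)·cos(4x) dx = -4·(10/9) = -40/9;  2·(-4)·(2)·∫sin(2x)·cos(4x) dx = -16·(0) = 0.
  So ∫_0^π u² dx = π/2 + 8*π + 2*π + 0 − 40/9 + 0 = -40/9 + 21*π/2.
  (u')² squared terms: (-8)²·∫cos(2x)² dx = 64·π/2 = 32*π;  (-8)²·∫sin(4x)² dx = 64·π/2 = 32*π;  (-5)²·∫cos(5x)² dx = 25·π/2 = 25*π/2.
  (u')² cross terms: 2·(-8)·(-8)·∫cos(2x)·sin(4x) dx = 128·(0) = 0;  2·(-8)·(-5)·∫cos(2x)·cos(5x) dx = 80·(0) = 0;  2·(-8)·(-5)·∫sin(4x)·cos(5x) dx = 80·(-8/9) = -640/9.
  So ∫_0^π (u')² dx = 32*π + 32*π + 25*π/2 + 0 + 0 − 640/9 = -640/9 + 153*π/2.
||u||_{H^1}^2 = (-40/9 + 21*π/2) + (-640/9 + 153*π/2) = -680/9 + 87*π.


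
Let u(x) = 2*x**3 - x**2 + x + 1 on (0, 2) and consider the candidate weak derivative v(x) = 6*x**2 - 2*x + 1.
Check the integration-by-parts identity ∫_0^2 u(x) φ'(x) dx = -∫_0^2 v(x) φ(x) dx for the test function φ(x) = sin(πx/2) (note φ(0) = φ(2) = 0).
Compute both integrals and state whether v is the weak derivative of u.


LHS = -44/π + 192/π^3, RHS = -44/π + 192/π^3. Yes, v = u' weakly.

u(x) = 2*x**3 - x**2 + x + 1, classical derivative u'(x) = 6*x**2 - 2*x + 1.
φ(x) = sin(πx/2), so φ'(x) = π*cos(π*x/2)/2.
Note φ(0) = φ(2) = 0, so the boundary term u·φ vanishes.
LHS = ∫_0^2 u(x) φ'(x) dx = ∫_0^2 (π*x^3*cos(π*x/2) - π*x^2*cos(π*x/2)/2 + π*x*cos(π*x/2)/2 + π*cos(π*x/2)/2) dx. Term by term:
  ∫_0^2 π*cos(π*x/2)/2 dx = 0;  ∫_0^2 π*x^3*cos(π*x/2) dx = -48/π + 192/π^3;  ∫_0^2 π*x*cos(π*x/2)/2 dx = -4/π;
  ∫_0^2 -π*x^2*cos(π*x/2)/2 dx = 8/π.
Sum: 0 + -48/π + 192/π^3 − 4/π + 8/π = -44/π + 192/π^3.
So LHS = -44/π + 192/π^3.
∫_0^2 v(x) φ(x) dx = ∫_0^2 (6*x^2*sin(π*x/2) - 2*x*sin(π*x/2) + sin(π*x/2)) dx. Term by term:
  ∫_0^2 -2*x*sin(π*x/2) dx = -8/π;  ∫_0^2 6*x^2*sin(π*x/2) dx = -192/π^3 + 48/π;  ∫_0^2 sin(π*x/2) dx = 4/π.
Sum: -8/π + -192/π^3 + 48/π + 4/π = -192/π^3 + 44/π.
So RHS = -∫_0^2 v(x) φ(x) dx = -44/π + 192/π^3.
LHS = RHS, so the identity holds for this test φ.
Moreover u is smooth here and v(x) = u'(x) = 6*x**2 - 2*x + 1 pointwise, so the identity holds for every test function. Hence v is the weak derivative of u.


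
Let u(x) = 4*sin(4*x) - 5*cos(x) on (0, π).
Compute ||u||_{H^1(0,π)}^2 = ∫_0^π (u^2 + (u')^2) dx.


||u||_{H^1(0,π)}^2 = -128/3 + 161*π

u'(x) = 5*sin(x) + 16*cos(4*x).
Expand u² and (u')² and integrate term by term on (0, π), using: for integers n ≥ 1, ∫_0^π sin²(nx) dx = ∫_0^π cos²(nx) dx = π/2; for n ≠ n', ∫_0^π sin(nx)sin(n'x) dx = ∫_0^π cos(nx)cos(n'x) dx = 0; and by product-to-sum, ∫_0^π sin(nx)cos(n'x) dx = ½∫_0^π [sin((n+n')x) + sin((n−n')x)] dx, which is 0 when n+n' is even and 2n/(n²−n'²) when n+n' is odd (it need not vanish on (0, π)).
  u² squared terms: (-5)²·∫cos(x)² dx = 25·π/2 = 25*π/2;  (4)²·∫sin(4x)² dx = 16·π/2 = 8*π.
  u² cross terms: 2·(-5)·(4)·∫cos(x)·sin(4x) dx = -40·(8/15) = -64/3.
  So ∫_0^π u² dx = 25*π/2 + 8*π − 64/3 = -64/3 + 41*π/2.
  (u')² squared terms: (5)²·∫sin(x)² dx = 25·π/2 = 25*π/2;  (16)²·∫cos(4x)² dx = 256·π/2 = 128*π.
  (u')² cross terms: 2·(5)·(16)·∫sin(x)·cos(4x) dx = 160·(-2/15) = -64/3.
  So ∫_0^π (u')² dx = 25*π/2 + 128*π − 64/3 = -64/3 + 281*π/2.
||u||_{H^1}^2 = (-64/3 + 41*π/2) + (-64/3 + 281*π/2) = -128/3 + 161*π.


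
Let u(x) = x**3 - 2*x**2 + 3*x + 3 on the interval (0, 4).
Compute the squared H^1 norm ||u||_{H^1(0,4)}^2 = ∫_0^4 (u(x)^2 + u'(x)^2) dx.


||u||_{H^1}^2 = 237976/105

The H^1 norm (squared) on an interval (0, L) is
  ||u||_{H^1}^2 = ∫_0^L u(x)^2 dx + ∫_0^L u'(x)^2 dx.
Compute u'(x) = 3*x**2 - 4*x + 3.
Then u(x)^2 = x**6 - 4*x**5 + 10*x**4 - 6*x**3 - 3*x**2 + 18*x + 9 and u'(x)^2 = 9*x**4 - 24*x**3 + 34*x**2 - 24*x + 9.
Integrate each monomial from 0 to 4 using ∫_0^4 c·x^n dx = c·4^(n+1)/(n+1):
  ∫_0^4 u(x)^2 dx = ∫_0^4 (x^6 - 4*x^5 + 10*x^4 - 6*x^3 - 3*x^2 + 18*x + 9) dx. Term by term:
    ∫_0^4 x^6 dx = 16384/7;  ∫_0^4 -4*x^5 dx = -8192/3;  ∫_0^4 10*x^4 dx = 2048;
    ∫_0^4 -6*x^3 dx = -384;  ∫_0^4 -3*x^2 dx = -64;  ∫_0^4 18*x dx = 144;
    ∫_0^4 9 dx = 36.
  Sum: 16384/7 − 8192/3 + 2048 − 384 − 64 + 144 + 36 = 29188/21.
  ∫_0^4 u'(x)^2 dx = ∫_0^4 (9*x^4 - 24*x^3 + 34*x^2 - 24*x + 9) dx. Term by term:
    ∫_0^4 9*x^4 dx = 9216/5;  ∫_0^4 -24*x^3 dx = -1536;  ∫_0^4 34*x^2 dx = 2176/3;
    ∫_0^4 -24*x dx = -192;  ∫_0^4 9 dx = 36.
  Sum: 9216/5 − 1536 + 2176/3 − 192 + 36 = 13148/15.
Adding: ||u||_{H^1}^2 = 29188/21 + 13148/15 = 237976/105.


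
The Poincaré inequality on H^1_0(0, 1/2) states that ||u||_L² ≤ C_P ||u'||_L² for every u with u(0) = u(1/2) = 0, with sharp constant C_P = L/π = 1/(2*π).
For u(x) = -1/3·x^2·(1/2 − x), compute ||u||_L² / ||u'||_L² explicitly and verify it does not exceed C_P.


||u||_L² / ||u'||_L² = sqrt(14)/28 < C_P = 1/(2*π).

u(x) = -1/3·x^2·(1/2 − x), so u'(x) = x*(x - 1/3).
u(x) = -1/3·x^2·(1/2 − x) vanishes at x = 0 and x = 1/2, so u ∈ H^1_0(0, 1/2). Differentiate via the product rule and integrate the resulting polynomials term by term.
  ∫_0^1/2 u² dx = ∫_0^1/2 (x^6/9 - x^5/9 + x^4/36) dx. Term by term:
    ∫_0^1/2 x^6/9 dx = 1/8064;  ∫_0^1/2 -x^5/9 dx = -1/3456;  ∫_0^1/2 x^4/36 dx = 1/5760.
  Sum: 1/8064 − 1/3456 + 1/5760 = 1/120960.
  ∫_0^1/2 (u')² dx = ∫_0^1/2 (x^4 - 2*x^3/3 + x^2/9) dx. Term by term:
    ∫_0^1/2 x^4 dx = 1/160;  ∫_0^1/2 -2*x^3/3 dx = -1/96;  ∫_0^1/2 x^2/9 dx = 1/216.
  Sum: 1/160 − 1/96 + 1/216 = 1/2160.
∫_0^1/2 u² dx = 1/120960, so ||u||_L² = sqrt(210)/5040.
∫_0^1/2 (u')² dx = 1/2160, so ||u'||_L² = sqrt(15)/180.
Ratio ||u||_L² / ||u'||_L² = sqrt(14)/28.
Sharp Poincaré constant on H^1_0(0, 1/2) is C_P = L/π = 1/(2*π), achieved by sin(2*π·x).
A polynomial bump cannot attain the sharp Poincaré constant (only the first sine eigenfunction does), so the ratio is strictly less than C_P, consistent with ||u||_L² ≤ C_P ||u'||_L².


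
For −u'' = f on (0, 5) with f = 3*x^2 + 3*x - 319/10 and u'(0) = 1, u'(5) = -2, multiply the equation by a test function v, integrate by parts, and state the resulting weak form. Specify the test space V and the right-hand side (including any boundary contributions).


V = H^1(0, 5) (v unrestricted at boundary; u is determined up to an additive constant); weak form: ∫_0^5 u'v' dx = ∫_0^5 (3*x^2 + 3*x - 319/10) v dx − 2·v(5) − v(0) for all v ∈ V.

Multiply both sides by a test function v and integrate from 0 to 5:
  ∫_0^5 −u''(x) v(x) dx = ∫_0^5 f(x) v(x) dx.
Integrate the LHS by parts once:
  ∫_0^5 −u'' v dx = −[u'(x) v(x)]_0^5 + ∫_0^5 u'(x) v'(x) dx.
Thus ∫_0^5 u'(x) v'(x) dx = ∫_0^5 f(x) v(x) dx + [u'(x) v(x)]_0^5.
Choose V so that boundary terms are either known or forced to vanish.
u has inhomogeneous Neumann u'(0) = 1, u'(5) = -2. [u' v]_0^5 = (-2)·v(5) − (1)·v(0) = − 2·v(5) − v(0). Take V = H^1(0, 5); boundary term becomes part of RHS.
Weak formulation: find u (satisfying any essential BC) such that ∫_0^5 u'(x) v'(x) dx = ∫_0^5 f v dx − 2·v(5) − v(0) for all v ∈ V (Neumann data are natural BCs: they enter the RHS as boundary terms).
Substituting f(x) = 3*x^2 + 3*x - 319/10, the right-hand side is ∫_0^5 (3*x^2 + 3*x - 319/10) v dx − 2·v(5) − v(0).
Compatibility check (pure Neumann): taking v ≡ 1 ∈ V gives 0 = ∫_0^5 f dx + (-2) − (1), i.e. ∫_0^5 f dx must equal u'(0) − u'(5) = 3. Indeed ∫_0^5 (3*x^2 + 3*x - 319/10) dx = 3, so the data are compatible. The solution is then unique only up to an additive constant (fix it e.g. by requiring ∫_0^5 u dx = 0).


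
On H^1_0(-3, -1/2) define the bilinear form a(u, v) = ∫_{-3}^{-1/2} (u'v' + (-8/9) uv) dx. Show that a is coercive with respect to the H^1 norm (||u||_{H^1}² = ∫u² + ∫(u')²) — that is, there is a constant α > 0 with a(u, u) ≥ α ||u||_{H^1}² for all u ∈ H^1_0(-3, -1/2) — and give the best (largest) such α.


α = 4*(-50 + 9*π^2)/(9*(25 + 4*π^2))

Coercivity of a(·,·) on H^1_0(-3, -1/2) means a(u, u) ≥ α ||u||_{H^1}² for every u ∈ H^1_0.
The interval has length L = 5/2, and Poincaré/coercivity depend only on L. Here a(u, u) = ∫(u')² + (-8/9)·∫u².
Here c = -8/9 < 0 with |c| < (π/L)² = 4*π^2/25, so coercivity still holds. The condition a(u,u) ≥ α||u||_{H^1}² reads (1−α)∫(u')² ≥ (α−c)∫u². Any admissible α is ≤ 1 (rapidly oscillating u have ∫u²/∫(u')² → 0), and α = 1 would force 0 ≥ (1−c)∫u², impossible since c < 1; so 1−α > 0. By the sharp Poincaré inequality on H^1_0 of an interval of length L, ∫(u')² ≥ (π/L)²∫u² with equality for the first sine mode sin(π(x−x₀)/L) (x₀ the left endpoint), so the inequality holds for all u iff (1−α)(π/L)² ≥ α − c, i.e. α ≤ ((π/L)² + c)/((π/L)² + 1) = (1 + c(L/π)²)/(1 + (L/π)²). (Direct route, valid since c ≤ 0: Poincaré gives c∫u² ≥ c(L/π)²∫(u')², so a(u,u) ≥ (1 + c(L/π)²)∫(u')², while ||u||_{H^1}² ≤ (1 + (L/π)²)∫(u')²; dividing yields the same α.) With (π/L)² = 4*π^2/25 and c = -8/9, the largest admissible constant is α = ((π/L)² + c)/((π/L)² + 1).
Simplifying, α = 4*(-50 + 9*π^2)/(9*(25 + 4*π^2)).


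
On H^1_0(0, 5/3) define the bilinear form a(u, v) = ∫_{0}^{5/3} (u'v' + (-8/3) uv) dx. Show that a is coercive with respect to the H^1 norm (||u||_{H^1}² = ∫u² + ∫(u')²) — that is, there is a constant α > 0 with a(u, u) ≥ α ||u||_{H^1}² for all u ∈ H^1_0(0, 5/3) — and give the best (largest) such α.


α = (-200 + 27*π^2)/(3*(25 + 9*π^2))

Coercivity of a(·,·) on H^1_0(0, 5/3) means a(u, u) ≥ α ||u||_{H^1}² for every u ∈ H^1_0.
The interval has length L = 5/3, and Poincaré/coercivity depend only on L. Here a(u, u) = ∫(u')² + (-8/3)·∫u².
Here c = -8/3 < 0 with |c| < (π/L)² = 9*π^2/25, so coercivity still holds. The condition a(u,u) ≥ α||u||_{H^1}² reads (1−α)∫(u')² ≥ (α−c)∫u². Any admissible α is ≤ 1 (rapidly oscillating u have ∫u²/∫(u')² → 0), and α = 1 would force 0 ≥ (1−c)∫u², impossible since c < 1; so 1−α > 0. By the sharp Poincaré inequality on H^1_0 of an interval of length L, ∫(u')² ≥ (π/L)²∫u² with equality for the first sine mode sin(π(x−x₀)/L) (x₀ the left endpoint), so the inequality holds for all u iff (1−α)(π/L)² ≥ α − c, i.e. α ≤ ((π/L)² + c)/((π/L)² + 1) = (1 + c(L/π)²)/(1 + (L/π)²). (Direct route, valid since c ≤ 0: Poincaré gives c∫u² ≥ c(L/π)²∫(u')², so a(u,u) ≥ (1 + c(L/π)²)∫(u')², while ||u||_{H^1}² ≤ (1 + (L/π)²)∫(u')²; dividing yields the same α.) With (π/L)² = 9*π^2/25 and c = -8/3, the largest admissible constant is α = ((π/L)² + c)/((π/L)² + 1).
Simplifying, α = (-200 + 27*π^2)/(3*(25 + 9*π^2)).
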